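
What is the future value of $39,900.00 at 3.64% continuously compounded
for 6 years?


Formula: FV = P * e^(r*t)
Exponent: r*t = 0.0364 * 6 = 0.2184
e^(0.2184) = 1.244085
FV = $39,900.00 * 1.244085 = $49,638.98

$49,638.98


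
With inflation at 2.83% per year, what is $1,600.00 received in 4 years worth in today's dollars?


Formula: Real value = nominal / (1 + inflation)^years
Price level: (1 + 0.0283)^4 = 1.118097
Real value = $1,600.00 / 1.118097 = $1,431.00

$1,431.00


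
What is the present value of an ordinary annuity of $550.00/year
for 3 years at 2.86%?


Formula: PV = PMT * (1 - (1+r)^(-n)) / r
Discount factor: (1 + 0.0286)^(-3) = 0.918883
Bracket: 1 - 0.918883 = 0.081117
PV = $550.00 * 0.081117 / 0.0286 = $1,559.93

$1,559.93


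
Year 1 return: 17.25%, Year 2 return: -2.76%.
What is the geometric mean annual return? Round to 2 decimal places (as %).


Formula: Geometric mean = ((1+r1)*(1+r2))^(1/2) - 1
Product: (1 + 0.1725) * (1 + -0.0276) = 1.1725 * 0.9724 = 1.140139
Square root: 1.140139^0.5 = 1.067773
Geometric mean = 1.067773 - 1 = 0.067773
As percentage: 6.78%

6.78%


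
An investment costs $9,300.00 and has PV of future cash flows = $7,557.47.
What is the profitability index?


Formula: PI = PV(cash flows) / initial investment
Substituting: PI = $7,557.47 / $9,300.00
PI = 0.8126

0.8126


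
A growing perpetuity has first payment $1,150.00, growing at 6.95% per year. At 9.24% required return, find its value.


Formula: PV = C / (r - g)
Spread: r - g = 0.0924 - 0.0695 = 0.0229
Substituting: PV = $1,150.00 / 0.0229
PV = $50,218.34

$50,218.34


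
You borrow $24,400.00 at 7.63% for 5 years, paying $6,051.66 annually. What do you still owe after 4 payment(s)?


Formula: Balance = PV*(1+r)^k - PMT*((1+r)^k - 1)/r
Growth: (1 + 0.0763)^4 = 1.341941
Accumulated factor: ((1+r)^k - 1)/r = 4.481531
Balance = $24,400.00 * 1.341941 - $6,051.66 * 4.481531
Balance = $5,622.65

$5,622.65


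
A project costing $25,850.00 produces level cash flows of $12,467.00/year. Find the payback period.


Formula: Payback = investment / annual cash flow
Substituting: Payback = $25,850.00 / $12,467.00
Payback = 2.0735 years

2.0735 years


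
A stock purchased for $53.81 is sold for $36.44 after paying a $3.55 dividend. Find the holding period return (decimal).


Formula: HPR = (P1 - P0 + D) / P0
Gain: $36.44 - $53.81 + $3.55 = -$13.82
HPR = -$13.82 / $53.81 = -0.2568

-0.2568


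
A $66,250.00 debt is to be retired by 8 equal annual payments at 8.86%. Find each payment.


Formula: PMT = PV * r / (1 - (1+r)^(-n))
Denominator: 1 - (1 + 0.0886)^(-8) = 0.492947
Numerator: $66,250.00 * 0.0886 = 5869.75
PMT = 5869.75 / 0.492947 = $11,907.47

$11,907.47


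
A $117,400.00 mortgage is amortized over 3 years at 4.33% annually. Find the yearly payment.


Formula: PMT = PV * r / (1 - (1+r)^(-n))
Denominator: 1 - (1 + 0.0433)^(-3) = 0.119413
Numerator: $117,400.00 * 0.0433 = 5083.42
PMT = 5083.42 / 0.119413 = $42,570.15

$42,570.15


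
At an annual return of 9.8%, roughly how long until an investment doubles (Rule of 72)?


Formula: Years ≈ 72 / r
Substituting: Years ≈ 72 / 9.8
Years ≈ 7.3

7.3 years


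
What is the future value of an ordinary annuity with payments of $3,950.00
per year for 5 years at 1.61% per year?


Formula: FV = PMT * ((1+r)^n - 1) / r
Growth factor: (1 + 0.0161)^5 = 1.083134
Numerator: 1.083134 - 1 = 0.083134
FV = $3,950.00 * 0.083134 / 0.0161 = $20,396.27

$20,396.27


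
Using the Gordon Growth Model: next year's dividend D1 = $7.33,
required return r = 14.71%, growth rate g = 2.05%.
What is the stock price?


Formula: P = D1 / (r - g)
Spread: r - g = 0.1471 - 0.0205 = 0.1266
Substituting: P = $7.33 / 0.1266
P = $57.90

$57.90


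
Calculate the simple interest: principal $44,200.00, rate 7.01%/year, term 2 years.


Formula: I = P * r * t
Substituting: I = $44,200.00 * 0.0701 * 2
Step: I = $44,200.00 * 0.1402
I = $6,196.84

$6,196.84


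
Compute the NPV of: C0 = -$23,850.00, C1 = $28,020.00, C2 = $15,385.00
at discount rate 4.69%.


Formula: NPV = C0 + C1/(1+r) + C2/(1+r)^2
Discount C1: $28,020.00 / (1 + 0.0469) = $26,764.73
Discount C2: $15,385.00 / (1 + 0.0469)^2 = $14,037.41
NPV = -$23,850.00 + $26,764.73 + $14,037.41 = $16,952.15

$16,952.15


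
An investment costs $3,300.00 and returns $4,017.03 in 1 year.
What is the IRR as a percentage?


Formula: IRR = C1/C0 - 1
Substituting: IRR = $4,017.03 / $3,300.00 - 1
Ratio: 1.217282 - 1 = 0.217282
IRR = 21.7282%

21.7282%


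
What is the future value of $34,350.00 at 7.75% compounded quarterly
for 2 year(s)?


Formula: FV = P * (1 + r/m)^(m*t)
Period rate: r/m = 0.0775 / 4 = 0.019375
Total periods: m*t = 4 * 2 = 8
Growth factor: (1 + 0.019375)^8 = 1.165928
FV = $34,350.00 * 1.165928 = $40,049.64

$40,049.64


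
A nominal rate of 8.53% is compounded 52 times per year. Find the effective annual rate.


Formula: EAR = (1 + r/m)^m - 1
Period rate: r/m = 0.0853 / 52 = 0.00164
Compounding: (1 + 0.00164)^52 = 1.088968
EAR = 1.088968 - 1 = 0.088968

0.088968


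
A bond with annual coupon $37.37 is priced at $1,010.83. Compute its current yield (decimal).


Formula: Current yield = annual coupon / price
Substituting: CY = $37.37 / $1,010.83
CY = 0.03697

0.03697


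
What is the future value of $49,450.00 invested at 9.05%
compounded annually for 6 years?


Formula: FV = P * (1 + r)^n
Substituting: FV = $49,450.00 * (1 + 0.0905)^6
Growth factor: (1.0905)^6 = 1.681721
FV = $49,450.00 * 1.681721 = $83,161.12

$83,161.12


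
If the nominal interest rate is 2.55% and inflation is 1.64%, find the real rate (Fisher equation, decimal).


Formula: (1 + r_real) = (1 + r_nom) / (1 + inflation)
Substituting: (1 + r_real) = 1.0255 / 1.0164
(1 + r_real) = 1.008953
r_real = 1.008953 - 1 = 0.008953

0.008953


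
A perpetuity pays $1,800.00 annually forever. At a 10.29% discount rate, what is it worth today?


Formula: PV = C / r
Substituting: PV = $1,800.00 / 0.1029
PV = $17,492.71

$17,492.71


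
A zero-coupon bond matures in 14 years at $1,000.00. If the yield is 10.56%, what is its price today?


Formula: Price = FV / (1 + r)^n
Substituting: Price = $1,000.00 / (1 + 0.1056)^14
Discount factor: (1.1056)^14 = 4.077298
Price = $1,000.00 / 4.077298 = $245.26

$245.26


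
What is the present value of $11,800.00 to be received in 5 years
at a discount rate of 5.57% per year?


Formula: PV = FV / (1 + r)^n
Substituting: PV = $11,800.00 / (1 + 0.0557)^5
Discount factor: (1.0557)^5 = 1.311302
PV = $11,800.00 / 1.311302 = $8,998.69

$8,998.69


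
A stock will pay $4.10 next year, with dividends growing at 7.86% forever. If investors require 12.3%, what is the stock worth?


Formula: P = D1 / (r - g)
Spread: r - g = 0.123 - 0.0786 = 0.0444
Substituting: P = $4.10 / 0.0444
P = $92.34

$92.34


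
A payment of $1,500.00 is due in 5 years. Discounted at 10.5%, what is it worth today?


Formula: PV = FV / (1 + r)^n
Substituting: PV = $1,500.00 / (1 + 0.105)^5
Discount factor: (1.105)^5 = 1.647447
PV = $1,500.00 / 1.647447 = $910.50

$910.50


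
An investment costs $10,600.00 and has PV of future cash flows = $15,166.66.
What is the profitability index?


Formula: PI = PV(cash flows) / initial investment
Substituting: PI = $15,166.66 / $10,600.00
PI = 1.4308

1.4308


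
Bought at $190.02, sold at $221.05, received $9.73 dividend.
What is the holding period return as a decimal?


Formula: HPR = (P1 - P0 + D) / P0
Gain: $221.05 - $190.02 + $9.73 = $40.76
HPR = $40.76 / $190.02 = 0.2145

0.2145


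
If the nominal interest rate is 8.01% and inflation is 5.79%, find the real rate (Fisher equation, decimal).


Formula: (1 + r_real) = (1 + r_nom) / (1 + inflation)
Substituting: (1 + r_real) = 1.0801 / 1.0579
(1 + r_real) = 1.020985
r_real = 1.020985 - 1 = 0.020985

0.020985


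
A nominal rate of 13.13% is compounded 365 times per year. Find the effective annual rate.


Formula: EAR = (1 + r/m)^m - 1
Period rate: r/m = 0.1313 / 365 = 0.00036
Compounding: (1 + 0.00036)^365 = 1.140283
EAR = 1.140283 - 1 = 0.140283

0.140283


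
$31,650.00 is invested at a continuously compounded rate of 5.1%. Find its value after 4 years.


Formula: FV = P * e^(r*t)
Exponent: r*t = 0.051 * 4 = 0.204
e^(0.204) = 1.226298
FV = $31,650.00 * 1.226298 = $38,812.34

$38,812.34


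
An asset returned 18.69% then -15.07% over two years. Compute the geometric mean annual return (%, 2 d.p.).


Formula: Geometric mean = ((1+r1)*(1+r2))^(1/2) - 1
Product: (1 + 0.1869) * (1 + -0.1507) = 1.1869 * 0.8493 = 1.008034
Square root: 1.008034^0.5 = 1.004009
Geometric mean = 1.004009 - 1 = 0.004009
As percentage: 0.40%

0.40%


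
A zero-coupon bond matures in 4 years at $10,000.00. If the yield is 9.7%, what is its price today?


Formula: Price = FV / (1 + r)^n
Substituting: Price = $10,000.00 / (1 + 0.097)^4
Discount factor: (1.097)^4 = 1.448193
Price = $10,000.00 / 1.448193 = $6,905.16

$6,905.16


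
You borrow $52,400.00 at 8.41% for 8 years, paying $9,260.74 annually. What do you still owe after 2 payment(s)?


Formula: Balance = PV*(1+r)^k - PMT*((1+r)^k - 1)/r
Growth: (1 + 0.0841)^2 = 1.175273
Accumulated factor: ((1+r)^k - 1)/r = 2.0841
Balance = $52,400.00 * 1.175273 - $9,260.74 * 2.0841
Balance = $42,283.99

$42,283.99


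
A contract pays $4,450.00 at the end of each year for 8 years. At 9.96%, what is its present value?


Formula: PV = PMT * (1 - (1+r)^(-n)) / r
Discount factor: (1 + 0.0996)^(-8) = 0.467867
Bracket: 1 - 0.467867 = 0.532133
PV = $4,450.00 * 0.532133 / 0.0996 = $23,775.03

$23,775.03


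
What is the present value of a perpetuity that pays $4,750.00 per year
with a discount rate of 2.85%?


Formula: PV = C / r
Substituting: PV = $4,750.00 / 0.0285
PV = $166,666.67

$166,666.67


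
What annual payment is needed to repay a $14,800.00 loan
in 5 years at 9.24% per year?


Formula: PMT = PV * r / (1 - (1+r)^(-n))
Denominator: 1 - (1 + 0.0924)^(-5) = 0.357177
Numerator: $14,800.00 * 0.0924 = 1367.52
PMT = 1367.52 / 0.357177 = $3,828.69

$3,828.69


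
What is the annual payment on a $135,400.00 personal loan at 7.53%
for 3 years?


Formula: PMT = PV * r / (1 - (1+r)^(-n))
Denominator: 1 - (1 + 0.0753)^(-3) = 0.195713
Numerator: $135,400.00 * 0.0753 = 10195.62
PMT = 10195.62 / 0.195713 = $52,094.76

$52,094.76


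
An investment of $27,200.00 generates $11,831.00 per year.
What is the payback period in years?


Formula: Payback = investment / annual cash flow
Substituting: Payback = $27,200.00 / $11,831.00
Payback = 2.299 years

2.299 years


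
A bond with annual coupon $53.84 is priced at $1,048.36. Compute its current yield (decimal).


Formula: Current yield = annual coupon / price
Substituting: CY = $53.84 / $1,048.36
CY = 0.051356

0.051356


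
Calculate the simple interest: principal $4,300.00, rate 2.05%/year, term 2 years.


Formula: I = P * r * t
Substituting: I = $4,300.00 * 0.0205 * 2
Step: I = $4,300.00 * 0.041
I = $176.30

$176.30


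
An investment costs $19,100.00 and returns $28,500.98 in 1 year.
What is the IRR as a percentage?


Formula: IRR = C1/C0 - 1
Substituting: IRR = $28,500.98 / $19,100.00 - 1
Ratio: 1.492198 - 1 = 0.492198
IRR = 49.2198%

49.2198%


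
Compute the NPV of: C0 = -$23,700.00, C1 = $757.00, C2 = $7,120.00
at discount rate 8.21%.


Formula: NPV = C0 + C1/(1+r) + C2/(1+r)^2
Discount C1: $757.00 / (1 + 0.0821) = $699.57
Discount C2: $7,120.00 / (1 + 0.0821)^2 = $6,080.58
NPV = -$23,700.00 + $699.57 + $6,080.58 = -$16,919.85

-$16,919.85


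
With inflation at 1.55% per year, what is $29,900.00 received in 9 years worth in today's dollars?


Formula: Real value = nominal / (1 + inflation)^years
Price level: (1 + 0.0155)^9 = 1.148469
Real value = $29,900.00 / 1.148469 = $26,034.66

$26,034.66


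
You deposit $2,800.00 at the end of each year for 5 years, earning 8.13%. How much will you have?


Formula: FV = PMT * ((1+r)^n - 1) / r
Growth factor: (1 + 0.0813)^5 = 1.478193
Numerator: 1.478193 - 1 = 0.478193
FV = $2,800.00 * 0.478193 / 0.0813 = $16,469.12

$16,469.12


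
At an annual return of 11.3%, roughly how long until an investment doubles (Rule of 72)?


Formula: Years ≈ 72 / r
Substituting: Years ≈ 72 / 11.3
Years ≈ 6.4

6.4 years


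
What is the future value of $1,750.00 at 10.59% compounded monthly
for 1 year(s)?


Formula: FV = P * (1 + r/m)^(m*t)
Period rate: r/m = 0.1059 / 12 = 0.008825
Total periods: m*t = 12 * 1 = 12
Growth factor: (1 + 0.008825)^12 = 1.111194
FV = $1,750.00 * 1.111194 = $1,944.59

$1,944.59


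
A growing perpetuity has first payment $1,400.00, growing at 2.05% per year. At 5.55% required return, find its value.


Formula: PV = C / (r - g)
Spread: r - g = 0.0555 - 0.0205 = 0.035
Substituting: PV = $1,400.00 / 0.035
PV = $40,000.00

$40,000.00


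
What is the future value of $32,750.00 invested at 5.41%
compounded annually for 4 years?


Formula: FV = P * (1 + r)^n
Substituting: FV = $32,750.00 * (1 + 0.0541)^4
Growth factor: (1.0541)^4 = 1.234603
FV = $32,750.00 * 1.234603 = $40,433.24

$40,433.24


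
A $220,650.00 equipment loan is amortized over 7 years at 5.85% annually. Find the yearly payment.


Formula: PMT = PV * r / (1 - (1+r)^(-n))
Denominator: 1 - (1 + 0.0585)^(-7) = 0.328318
Numerator: $220,650.00 * 0.0585 = 12908.025
PMT = 12908.025 / 0.328318 = $39,315.66

$39,315.66


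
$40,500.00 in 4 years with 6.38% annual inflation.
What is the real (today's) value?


Formula: Real value = nominal / (1 + inflation)^years
Price level: (1 + 0.0638)^4 = 1.280678
Real value = $40,500.00 / 1.280678 = $31,623.87

$31,623.87


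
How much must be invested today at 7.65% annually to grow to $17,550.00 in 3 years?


Formula: PV = FV / (1 + r)^n
Substituting: PV = $17,550.00 / (1 + 0.0765)^3
Discount factor: (1.0765)^3 = 1.247504
PV = $17,550.00 / 1.247504 = $14,068.09

$14,068.09


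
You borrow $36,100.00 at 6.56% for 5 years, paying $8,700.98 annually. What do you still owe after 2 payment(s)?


Formula: Balance = PV*(1+r)^k - PMT*((1+r)^k - 1)/r
Growth: (1 + 0.0656)^2 = 1.135503
Accumulated factor: ((1+r)^k - 1)/r = 2.0656
Balance = $36,100.00 * 1.135503 - $8,700.98 * 2.0656
Balance = $23,018.93

$23,018.93


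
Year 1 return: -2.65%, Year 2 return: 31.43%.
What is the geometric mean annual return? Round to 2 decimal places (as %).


Formula: Geometric mean = ((1+r1)*(1+r2))^(1/2) - 1
Product: (1 + -0.0265) * (1 + 0.3143) = 0.9735 * 1.3143 = 1.279471
Square root: 1.279471^0.5 = 1.131137
Geometric mean = 1.131137 - 1 = 0.131137
As percentage: 13.11%

13.11%


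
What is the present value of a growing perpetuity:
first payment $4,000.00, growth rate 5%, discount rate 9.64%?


Formula: PV = C / (r - g)
Spread: r - g = 0.0964 - 0.05 = 0.0464
Substituting: PV = $4,000.00 / 0.0464
PV = $86,206.90

$86,206.90


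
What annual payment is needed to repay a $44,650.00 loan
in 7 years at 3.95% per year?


Formula: PMT = PV * r / (1 - (1+r)^(-n))
Denominator: 1 - (1 + 0.0395)^(-7) = 0.23752
Numerator: $44,650.00 * 0.0395 = 1763.675
PMT = 1763.675 / 0.23752 = $7,425.38

$7,425.38


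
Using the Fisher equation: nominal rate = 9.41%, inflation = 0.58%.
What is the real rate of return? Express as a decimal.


Formula: (1 + r_real) = (1 + r_nom) / (1 + inflation)
Substituting: (1 + r_real) = 1.0941 / 1.0058
(1 + r_real) = 1.087791
r_real = 1.087791 - 1 = 0.087791

0.087791


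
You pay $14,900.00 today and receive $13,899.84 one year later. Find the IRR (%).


Formula: IRR = C1/C0 - 1
Substituting: IRR = $13,899.84 / $14,900.00 - 1
Ratio: 0.932875 - 1 = -0.067125
IRR = -6.7125%

-6.7125%


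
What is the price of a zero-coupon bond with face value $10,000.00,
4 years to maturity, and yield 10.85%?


Formula: Price = FV / (1 + r)^n
Substituting: Price = $10,000.00 / (1 + 0.1085)^4
Discount factor: (1.1085)^4 = 1.509881
Price = $10,000.00 / 1.509881 = $6,623.04

$6,623.04


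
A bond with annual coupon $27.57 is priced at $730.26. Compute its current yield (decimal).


Formula: Current yield = annual coupon / price
Substituting: CY = $27.57 / $730.26
CY = 0.037754

0.037754


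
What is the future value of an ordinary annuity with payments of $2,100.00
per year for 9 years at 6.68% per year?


Formula: FV = PMT * ((1+r)^n - 1) / r
Growth factor: (1 + 0.0668)^9 = 1.789563
Numerator: 1.789563 - 1 = 0.789563
FV = $2,100.00 * 0.789563 / 0.0668 = $24,821.60

$24,821.60


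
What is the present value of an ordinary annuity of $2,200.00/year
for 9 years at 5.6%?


Formula: PV = PMT * (1 - (1+r)^(-n)) / r
Discount factor: (1 + 0.056)^(-9) = 0.612385
Bracket: 1 - 0.612385 = 0.387615
PV = $2,200.00 * 0.387615 / 0.056 = $15,227.72

$15,227.72


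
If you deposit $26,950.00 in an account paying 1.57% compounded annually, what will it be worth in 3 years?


Formula: FV = P * (1 + r)^n
Substituting: FV = $26,950.00 * (1 + 0.0157)^3
Growth factor: (1.0157)^3 = 1.047843
FV = $26,950.00 * 1.047843 = $28,239.38

$28,239.38


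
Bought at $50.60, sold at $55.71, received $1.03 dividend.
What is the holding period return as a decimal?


Formula: HPR = (P1 - P0 + D) / P0
Gain: $55.71 - $50.60 + $1.03 = $6.14
HPR = $6.14 / $50.60 = 0.1213

0.1213


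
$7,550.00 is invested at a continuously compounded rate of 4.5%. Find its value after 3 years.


Formula: FV = P * e^(r*t)
Exponent: r*t = 0.045 * 3 = 0.135
e^(0.135) = 1.144537
FV = $7,550.00 * 1.144537 = $8,641.25

$8,641.25


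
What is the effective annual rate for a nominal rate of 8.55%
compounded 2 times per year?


Formula: EAR = (1 + r/m)^m - 1
Period rate: r/m = 0.0855 / 2 = 0.04275
Compounding: (1 + 0.04275)^2 = 1.087328
EAR = 1.087328 - 1 = 0.087328

0.087328


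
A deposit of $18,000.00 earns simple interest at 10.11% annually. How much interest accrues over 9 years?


Formula: I = P * r * t
Substituting: I = $18,000.00 * 0.1011 * 9
Step: I = $18,000.00 * 0.9099
I = $16,378.20

$16,378.20


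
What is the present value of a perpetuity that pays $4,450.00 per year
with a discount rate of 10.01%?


Formula: PV = C / r
Substituting: PV = $4,450.00 / 0.1001
PV = $44,455.54

$44,455.54


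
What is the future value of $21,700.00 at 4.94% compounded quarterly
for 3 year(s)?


Formula: FV = P * (1 + r/m)^(m*t)
Period rate: r/m = 0.0494 / 4 = 0.01235
Total periods: m*t = 4 * 3 = 12
Growth factor: (1 + 0.01235)^12 = 1.158693
FV = $21,700.00 * 1.158693 = $25,143.63

$25,143.63


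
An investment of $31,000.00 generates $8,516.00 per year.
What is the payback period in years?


Formula: Payback = investment / annual cash flow
Substituting: Payback = $31,000.00 / $8,516.00
Payback = 3.6402 years

3.6402 years


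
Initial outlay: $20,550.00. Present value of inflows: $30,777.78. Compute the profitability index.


Formula: PI = PV(cash flows) / initial investment
Substituting: PI = $30,777.78 / $20,550.00
PI = 1.4977

1.4977


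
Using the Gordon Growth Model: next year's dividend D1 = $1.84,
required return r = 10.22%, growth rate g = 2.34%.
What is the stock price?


Formula: P = D1 / (r - g)
Spread: r - g = 0.1022 - 0.0234 = 0.0788
Substituting: P = $1.84 / 0.0788
P = $23.35

$23.35


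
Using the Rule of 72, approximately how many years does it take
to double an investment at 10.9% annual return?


Formula: Years ≈ 72 / r
Substituting: Years ≈ 72 / 10.9
Years ≈ 6.6

6.6 years


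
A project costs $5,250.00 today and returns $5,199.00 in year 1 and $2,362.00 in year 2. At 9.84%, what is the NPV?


Formula: NPV = C0 + C1/(1+r) + C2/(1+r)^2
Discount C1: $5,199.00 / (1 + 0.0984) = $4,733.25
Discount C2: $2,362.00 / (1 + 0.0984)^2 = $1,957.76
NPV = -$5,250.00 + $4,733.25 + $1,957.76 = $1,441.01

$1,441.01


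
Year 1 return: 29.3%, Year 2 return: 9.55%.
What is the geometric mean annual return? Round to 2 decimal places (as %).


Formula: Geometric mean = ((1+r1)*(1+r2))^(1/2) - 1
Product: (1 + 0.293) * (1 + 0.0955) = 1.293 * 1.0955 = 1.416481
Square root: 1.416481^0.5 = 1.19016
Geometric mean = 1.19016 - 1 = 0.19016
As percentage: 19.02%

19.02%


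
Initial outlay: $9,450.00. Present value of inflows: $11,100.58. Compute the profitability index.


Formula: PI = PV(cash flows) / initial investment
Substituting: PI = $11,100.58 / $9,450.00
PI = 1.1747

1.1747


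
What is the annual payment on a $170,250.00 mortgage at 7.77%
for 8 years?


Formula: PMT = PV * r / (1 - (1+r)^(-n))
Denominator: 1 - (1 + 0.0777)^(-8) = 0.450438
Numerator: $170,250.00 * 0.0777 = 13228.425
PMT = 13228.425 / 0.450438 = $29,367.94

$29,367.94


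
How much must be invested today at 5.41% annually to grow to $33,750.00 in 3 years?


Formula: PV = FV / (1 + r)^n
Substituting: PV = $33,750.00 / (1 + 0.0541)^3
Discount factor: (1.0541)^3 = 1.171239
PV = $33,750.00 / 1.171239 = $28,815.64

$28,815.64


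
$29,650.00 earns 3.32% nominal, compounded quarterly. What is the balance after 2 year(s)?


Formula: FV = P * (1 + r/m)^(m*t)
Period rate: r/m = 0.0332 / 4 = 0.0083
Total periods: m*t = 4 * 2 = 8
Growth factor: (1 + 0.0083)^8 = 1.068361
FV = $29,650.00 * 1.068361 = $31,676.91

$31,676.91


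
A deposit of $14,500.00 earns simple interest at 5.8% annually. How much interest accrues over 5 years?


Formula: I = P * r * t
Substituting: I = $14,500.00 * 0.058 * 5
Step: I = $14,500.00 * 0.29
I = $4,205.00

$4,205.00


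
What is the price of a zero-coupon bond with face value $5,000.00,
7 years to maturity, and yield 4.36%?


Formula: Price = FV / (1 + r)^n
Substituting: Price = $5,000.00 / (1 + 0.0436)^7
Discount factor: (1.0436)^7 = 1.348151
Price = $5,000.00 / 1.348151 = $3,708.78

$3,708.78


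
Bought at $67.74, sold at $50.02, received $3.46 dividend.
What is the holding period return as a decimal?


Formula: HPR = (P1 - P0 + D) / P0
Gain: $50.02 - $67.74 + $3.46 = -$14.26
HPR = -$14.26 / $67.74 = -0.2105

-0.2105


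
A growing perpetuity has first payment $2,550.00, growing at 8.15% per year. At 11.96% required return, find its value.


Formula: PV = C / (r - g)
Spread: r - g = 0.1196 - 0.0815 = 0.0381
Substituting: PV = $2,550.00 / 0.0381
PV = $66,929.13

$66,929.13


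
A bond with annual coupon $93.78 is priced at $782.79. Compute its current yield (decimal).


Formula: Current yield = annual coupon / price
Substituting: CY = $93.78 / $782.79
CY = 0.119802

0.119802


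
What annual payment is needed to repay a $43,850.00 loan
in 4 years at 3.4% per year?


Formula: PMT = PV * r / (1 - (1+r)^(-n))
Denominator: 1 - (1 + 0.034)^(-4) = 0.125182
Numerator: $43,850.00 * 0.034 = 1490.9
PMT = 1490.9 / 0.125182 = $11,909.89

$11,909.89


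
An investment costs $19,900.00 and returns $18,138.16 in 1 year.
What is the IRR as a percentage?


Formula: IRR = C1/C0 - 1
Substituting: IRR = $18,138.16 / $19,900.00 - 1
Ratio: 0.911465 - 1 = -0.088535
IRR = -8.8535%

-8.8535%


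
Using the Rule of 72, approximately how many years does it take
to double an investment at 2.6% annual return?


Formula: Years ≈ 72 / r
Substituting: Years ≈ 72 / 2.6
Years ≈ 27.7

27.7 years


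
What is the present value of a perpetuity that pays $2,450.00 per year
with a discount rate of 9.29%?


Formula: PV = C / r
Substituting: PV = $2,450.00 / 0.0929
PV = $26,372.44

$26,372.44


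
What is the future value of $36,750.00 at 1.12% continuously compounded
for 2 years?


Formula: FV = P * e^(r*t)
Exponent: r*t = 0.0112 * 2 = 0.0224
e^(0.0224) = 1.022653
FV = $36,750.00 * 1.022653 = $37,582.49

$37,582.49


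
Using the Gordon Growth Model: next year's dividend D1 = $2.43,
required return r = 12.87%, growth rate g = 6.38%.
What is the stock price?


Formula: P = D1 / (r - g)
Spread: r - g = 0.1287 - 0.0638 = 0.0649
Substituting: P = $2.43 / 0.0649
P = $37.44

$37.44


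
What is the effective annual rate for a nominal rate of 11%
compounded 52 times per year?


Formula: EAR = (1 + r/m)^m - 1
Period rate: r/m = 0.11 / 52 = 0.002115
Compounding: (1 + 0.002115)^52 = 1.116148
EAR = 1.116148 - 1 = 0.116148

0.116148


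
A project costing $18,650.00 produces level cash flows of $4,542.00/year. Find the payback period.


Formula: Payback = investment / annual cash flow
Substituting: Payback = $18,650.00 / $4,542.00
Payback = 4.1061 years

4.1061 years


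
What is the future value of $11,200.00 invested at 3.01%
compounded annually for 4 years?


Formula: FV = P * (1 + r)^n
Substituting: FV = $11,200.00 * (1 + 0.0301)^4
Growth factor: (1.0301)^4 = 1.125946
FV = $11,200.00 * 1.125946 = $12,610.59

$12,610.59


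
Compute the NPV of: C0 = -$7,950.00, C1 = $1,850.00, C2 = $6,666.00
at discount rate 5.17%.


Formula: NPV = C0 + C1/(1+r) + C2/(1+r)^2
Discount C1: $1,850.00 / (1 + 0.0517) = $1,759.06
Discount C2: $6,666.00 / (1 + 0.0517)^2 = $6,026.73
NPV = -$7,950.00 + $1,759.06 + $6,026.73 = -$164.22

-$164.22


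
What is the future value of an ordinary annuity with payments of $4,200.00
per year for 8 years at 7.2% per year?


Formula: FV = PMT * ((1+r)^n - 1) / r
Growth factor: (1 + 0.072)^8 = 1.744047
Numerator: 1.744047 - 1 = 0.744047
FV = $4,200.00 * 0.744047 / 0.072 = $43,402.76

$43,402.76


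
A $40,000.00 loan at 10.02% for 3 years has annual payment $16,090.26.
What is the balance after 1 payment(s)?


Formula: Balance = PV*(1+r)^k - PMT*((1+r)^k - 1)/r
Growth: (1 + 0.1002)^1 = 1.1002
Accumulated factor: ((1+r)^k - 1)/r = 1.0
Balance = $40,000.00 * 1.1002 - $16,090.26 * 1.0
Balance = $27,917.74

$27,917.74


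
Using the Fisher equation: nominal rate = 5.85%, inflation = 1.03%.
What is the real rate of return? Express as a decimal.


Formula: (1 + r_real) = (1 + r_nom) / (1 + inflation)
Substituting: (1 + r_real) = 1.0585 / 1.0103
(1 + r_real) = 1.047709
r_real = 1.047709 - 1 = 0.047709

0.047709


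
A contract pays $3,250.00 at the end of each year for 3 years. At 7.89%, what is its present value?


Formula: PV = PMT * (1 - (1+r)^(-n)) / r
Discount factor: (1 + 0.0789)^(-3) = 0.796263
Bracket: 1 - 0.796263 = 0.203737
PV = $3,250.00 * 0.203737 / 0.0789 = $8,392.22

$8,392.22


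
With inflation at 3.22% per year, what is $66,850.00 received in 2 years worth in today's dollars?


Formula: Real value = nominal / (1 + inflation)^years
Price level: (1 + 0.0322)^2 = 1.065437
Real value = $66,850.00 / 1.065437 = $62,744.22

$62,744.22


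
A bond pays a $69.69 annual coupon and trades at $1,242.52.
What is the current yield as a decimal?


Formula: Current yield = annual coupon / price
Substituting: CY = $69.69 / $1,242.52
CY = 0.056088

0.056088


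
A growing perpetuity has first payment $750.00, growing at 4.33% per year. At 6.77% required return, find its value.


Formula: PV = C / (r - g)
Spread: r - g = 0.0677 - 0.0433 = 0.0244
Substituting: PV = $750.00 / 0.0244
PV = $30,737.70

$30,737.70


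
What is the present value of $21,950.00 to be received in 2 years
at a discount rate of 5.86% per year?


Formula: PV = FV / (1 + r)^n
Substituting: PV = $21,950.00 / (1 + 0.0586)^2
Discount factor: (1.0586)^2 = 1.120634
PV = $21,950.00 / 1.120634 = $19,587.13

$19,587.13


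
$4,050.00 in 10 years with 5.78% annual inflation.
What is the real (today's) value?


Formula: Real value = nominal / (1 + inflation)^years
Price level: (1 + 0.0578)^10 = 1.754024
Real value = $4,050.00 / 1.754024 = $2,308.98

$2,308.98


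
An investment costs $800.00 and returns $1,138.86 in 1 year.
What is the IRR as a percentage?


Formula: IRR = C1/C0 - 1
Substituting: IRR = $1,138.86 / $800.00 - 1
Ratio: 1.423575 - 1 = 0.423575
IRR = 42.3575%

42.3575%


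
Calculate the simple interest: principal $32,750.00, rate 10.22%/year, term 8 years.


Formula: I = P * r * t
Substituting: I = $32,750.00 * 0.1022 * 8
Step: I = $32,750.00 * 0.8176
I = $26,776.40

$26,776.40


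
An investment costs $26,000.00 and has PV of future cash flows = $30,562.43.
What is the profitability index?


Formula: PI = PV(cash flows) / initial investment
Substituting: PI = $30,562.43 / $26,000.00
PI = 1.1755

1.1755


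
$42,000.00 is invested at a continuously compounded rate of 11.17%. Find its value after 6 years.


Formula: FV = P * e^(r*t)
Exponent: r*t = 0.1117 * 6 = 0.6702
e^(0.6702) = 1.954628
FV = $42,000.00 * 1.954628 = $82,094.38

$82,094.38


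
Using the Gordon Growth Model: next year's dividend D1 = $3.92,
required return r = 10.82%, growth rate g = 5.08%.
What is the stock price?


Formula: P = D1 / (r - g)
Spread: r - g = 0.1082 - 0.0508 = 0.0574
Substituting: P = $3.92 / 0.0574
P = $68.29

$68.29


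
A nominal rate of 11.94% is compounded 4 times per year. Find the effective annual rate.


Formula: EAR = (1 + r/m)^m - 1
Period rate: r/m = 0.1194 / 4 = 0.02985
Compounding: (1 + 0.02985)^4 = 1.124853
EAR = 1.124853 - 1 = 0.124853

0.124853


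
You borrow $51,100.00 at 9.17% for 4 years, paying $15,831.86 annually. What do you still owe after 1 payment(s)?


Formula: Balance = PV*(1+r)^k - PMT*((1+r)^k - 1)/r
Growth: (1 + 0.0917)^1 = 1.0917
Accumulated factor: ((1+r)^k - 1)/r = 1.0
Balance = $51,100.00 * 1.0917 - $15,831.86 * 1.0
Balance = $39,954.01

$39,954.01


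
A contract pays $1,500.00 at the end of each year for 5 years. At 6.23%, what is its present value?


Formula: PV = PMT * (1 - (1+r)^(-n)) / r
Discount factor: (1 + 0.0623)^(-5) = 0.739204
Bracket: 1 - 0.739204 = 0.260796
PV = $1,500.00 * 0.260796 / 0.0623 = $6,279.21

$6,279.21


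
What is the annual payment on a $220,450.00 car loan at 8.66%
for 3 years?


Formula: PMT = PV * r / (1 - (1+r)^(-n))
Denominator: 1 - (1 + 0.0866)^(-3) = 0.220545
Numerator: $220,450.00 * 0.0866 = 19090.97
PMT = 19090.97 / 0.220545 = $86,562.59

$86,562.59


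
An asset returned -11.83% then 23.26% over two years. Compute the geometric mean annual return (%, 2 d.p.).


Formula: Geometric mean = ((1+r1)*(1+r2))^(1/2) - 1
Product: (1 + -0.1183) * (1 + 0.2326) = 0.8817 * 1.2326 = 1.086783
Square root: 1.086783^0.5 = 1.042489
Geometric mean = 1.042489 - 1 = 0.042489
As percentage: 4.25%

4.25%


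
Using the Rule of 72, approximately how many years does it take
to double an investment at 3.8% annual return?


Formula: Years ≈ 72 / r
Substituting: Years ≈ 72 / 3.8
Years ≈ 18.9

18.9 years


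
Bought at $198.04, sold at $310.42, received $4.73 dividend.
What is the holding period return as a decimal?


Formula: HPR = (P1 - P0 + D) / P0
Gain: $310.42 - $198.04 + $4.73 = $117.11
HPR = $117.11 / $198.04 = 0.5913

0.5913


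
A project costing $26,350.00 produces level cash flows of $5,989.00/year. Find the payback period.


Formula: Payback = investment / annual cash flow
Substituting: Payback = $26,350.00 / $5,989.00
Payback = 4.3997 years

4.3997 years


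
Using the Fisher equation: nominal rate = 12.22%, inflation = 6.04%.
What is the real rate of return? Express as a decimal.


Formula: (1 + r_real) = (1 + r_nom) / (1 + inflation)
Substituting: (1 + r_real) = 1.1222 / 1.0604
(1 + r_real) = 1.05828
r_real = 1.05828 - 1 = 0.05828

0.05828


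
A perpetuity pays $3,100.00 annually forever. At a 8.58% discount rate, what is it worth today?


Formula: PV = C / r
Substituting: PV = $3,100.00 / 0.0858
PV = $36,130.54

$36,130.54


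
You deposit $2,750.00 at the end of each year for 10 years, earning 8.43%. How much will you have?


Formula: FV = PMT * ((1+r)^n - 1) / r
Growth factor: (1 + 0.0843)^10 = 2.246439
Numerator: 2.246439 - 1 = 1.246439
FV = $2,750.00 * 1.246439 / 0.0843 = $40,660.81

$40,660.81


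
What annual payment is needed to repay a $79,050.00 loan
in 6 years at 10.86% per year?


Formula: PMT = PV * r / (1 - (1+r)^(-n))
Denominator: 1 - (1 + 0.1086)^(-6) = 0.461295
Numerator: $79,050.00 * 0.1086 = 8584.83
PMT = 8584.83 / 0.461295 = $18,610.27

$18,610.27


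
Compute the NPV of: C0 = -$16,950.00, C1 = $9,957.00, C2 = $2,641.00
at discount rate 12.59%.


Formula: NPV = C0 + C1/(1+r) + C2/(1+r)^2
Discount C1: $9,957.00 / (1 + 0.1259) = $8,843.59
Discount C2: $2,641.00 / (1 + 0.1259)^2 = $2,083.38
NPV = -$16,950.00 + $8,843.59 + $2,083.38 = -$6,023.03

-$6,023.03


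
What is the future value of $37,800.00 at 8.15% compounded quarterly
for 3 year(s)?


Formula: FV = P * (1 + r/m)^(m*t)
Period rate: r/m = 0.0815 / 4 = 0.020375
Total periods: m*t = 4 * 3 = 12
Growth factor: (1 + 0.020375)^12 = 1.273848
FV = $37,800.00 * 1.273848 = $48,151.47

$48,151.47


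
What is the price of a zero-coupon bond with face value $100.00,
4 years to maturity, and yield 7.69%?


Formula: Price = FV / (1 + r)^n
Substituting: Price = $100.00 / (1 + 0.0769)^4
Discount factor: (1.0769)^4 = 1.344936
Price = $100.00 / 1.344936 = $74.35

$74.35


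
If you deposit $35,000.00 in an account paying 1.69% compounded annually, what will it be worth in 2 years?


Formula: FV = P * (1 + r)^n
Substituting: FV = $35,000.00 * (1 + 0.0169)^2
Growth factor: (1.0169)^2 = 1.034086
FV = $35,000.00 * 1.034086 = $36,193.00

$36,193.00


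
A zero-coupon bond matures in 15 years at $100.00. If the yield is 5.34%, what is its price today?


Formula: Price = FV / (1 + r)^n
Substituting: Price = $100.00 / (1 + 0.0534)^15
Discount factor: (1.0534)^15 = 2.182226
Price = $100.00 / 2.182226 = $45.82

$45.82


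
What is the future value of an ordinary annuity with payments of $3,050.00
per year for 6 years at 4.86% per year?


Formula: FV = PMT * ((1+r)^n - 1) / r
Growth factor: (1 + 0.0486)^6 = 1.329411
Numerator: 1.329411 - 1 = 0.329411
FV = $3,050.00 * 0.329411 / 0.0486 = $20,672.88

$20,672.88


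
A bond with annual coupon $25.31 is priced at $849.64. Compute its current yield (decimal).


Formula: Current yield = annual coupon / price
Substituting: CY = $25.31 / $849.64
CY = 0.029789

0.029789


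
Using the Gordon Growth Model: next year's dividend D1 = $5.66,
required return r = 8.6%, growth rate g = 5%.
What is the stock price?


Formula: P = D1 / (r - g)
Spread: r - g = 0.086 - 0.05 = 0.036
Substituting: P = $5.66 / 0.036
P = $157.22

$157.22


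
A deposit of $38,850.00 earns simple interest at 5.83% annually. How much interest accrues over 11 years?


Formula: I = P * r * t
Substituting: I = $38,850.00 * 0.0583 * 11
Step: I = $38,850.00 * 0.6413
I = $24,914.51

$24,914.51


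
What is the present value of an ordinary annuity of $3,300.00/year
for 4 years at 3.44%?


Formula: PV = PMT * (1 - (1+r)^(-n)) / r
Discount factor: (1 + 0.0344)^(-4) = 0.873466
Bracket: 1 - 0.873466 = 0.126534
PV = $3,300.00 * 0.126534 / 0.0344 = $12,138.45

$12,138.45


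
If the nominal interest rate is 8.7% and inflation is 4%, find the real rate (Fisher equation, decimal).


Formula: (1 + r_real) = (1 + r_nom) / (1 + inflation)
Substituting: (1 + r_real) = 1.087 / 1.04
(1 + r_real) = 1.045192
r_real = 1.045192 - 1 = 0.045192

0.045192


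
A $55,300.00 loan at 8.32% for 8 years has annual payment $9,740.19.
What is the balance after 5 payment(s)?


Formula: Balance = PV*(1+r)^k - PMT*((1+r)^k - 1)/r
Growth: (1 + 0.0832)^5 = 1.491225
Accumulated factor: ((1+r)^k - 1)/r = 5.90415
Balance = $55,300.00 * 1.491225 - $9,740.19 * 5.90415
Balance = $24,957.22

$24,957.22


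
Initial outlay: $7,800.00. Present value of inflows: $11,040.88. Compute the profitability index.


Formula: PI = PV(cash flows) / initial investment
Substituting: PI = $11,040.88 / $7,800.00
PI = 1.4155

1.4155


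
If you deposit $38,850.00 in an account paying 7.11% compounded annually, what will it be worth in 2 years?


Formula: FV = P * (1 + r)^n
Substituting: FV = $38,850.00 * (1 + 0.0711)^2
Growth factor: (1.0711)^2 = 1.147255
FV = $38,850.00 * 1.147255 = $44,570.86

$44,570.86


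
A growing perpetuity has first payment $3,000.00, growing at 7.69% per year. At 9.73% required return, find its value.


Formula: PV = C / (r - g)
Spread: r - g = 0.0973 - 0.0769 = 0.0204
Substituting: PV = $3,000.00 / 0.0204
PV = $147,058.82

$147,058.82


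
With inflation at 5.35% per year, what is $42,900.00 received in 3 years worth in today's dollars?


Formula: Real value = nominal / (1 + inflation)^years
Price level: (1 + 0.0535)^3 = 1.16924
Real value = $42,900.00 / 1.16924 = $36,690.50

$36,690.50


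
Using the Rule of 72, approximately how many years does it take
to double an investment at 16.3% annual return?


Formula: Years ≈ 72 / r
Substituting: Years ≈ 72 / 16.3
Years ≈ 4.4

4.4 years


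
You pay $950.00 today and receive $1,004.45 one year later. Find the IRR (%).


Formula: IRR = C1/C0 - 1
Substituting: IRR = $1,004.45 / $950.00 - 1
Ratio: 1.057316 - 1 = 0.057316
IRR = 5.7316%

5.7316%


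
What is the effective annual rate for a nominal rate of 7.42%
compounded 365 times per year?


Formula: EAR = (1 + r/m)^m - 1
Period rate: r/m = 0.0742 / 365 = 0.000203
Compounding: (1 + 0.000203)^365 = 1.077014
EAR = 1.077014 - 1 = 0.077014

0.077014


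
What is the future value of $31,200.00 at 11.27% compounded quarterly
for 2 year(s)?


Formula: FV = P * (1 + r/m)^(m*t)
Period rate: r/m = 0.1127 / 4 = 0.028175
Total periods: m*t = 4 * 2 = 8
Growth factor: (1 + 0.028175)^8 = 1.248925
FV = $31,200.00 * 1.248925 = $38,966.46

$38,966.46


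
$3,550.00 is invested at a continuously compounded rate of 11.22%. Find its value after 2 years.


Formula: FV = P * e^(r*t)
Exponent: r*t = 0.1122 * 2 = 0.2244
e^(0.2244) = 1.251572
FV = $3,550.00 * 1.251572 = $4,443.08

$4,443.08


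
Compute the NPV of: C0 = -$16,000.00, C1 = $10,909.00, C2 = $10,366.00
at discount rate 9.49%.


Formula: NPV = C0 + C1/(1+r) + C2/(1+r)^2
Discount C1: $10,909.00 / (1 + 0.0949) = $9,963.47
Discount C2: $10,366.00 / (1 + 0.0949)^2 = $8,646.94
NPV = -$16,000.00 + $9,963.47 + $8,646.94 = $2,610.40

$2,610.40


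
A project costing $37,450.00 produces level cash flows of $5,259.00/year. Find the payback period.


Formula: Payback = investment / annual cash flow
Substituting: Payback = $37,450.00 / $5,259.00
Payback = 7.1211 years

7.1211 years


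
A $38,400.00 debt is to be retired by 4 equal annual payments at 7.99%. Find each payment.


Formula: PMT = PV * r / (1 - (1+r)^(-n))
Denominator: 1 - (1 + 0.0799)^(-4) = 0.264698
Numerator: $38,400.00 * 0.0799 = 3068.16
PMT = 3068.16 / 0.264698 = $11,591.18

$11,591.18


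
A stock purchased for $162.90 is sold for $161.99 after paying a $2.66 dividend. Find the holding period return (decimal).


Formula: HPR = (P1 - P0 + D) / P0
Gain: $161.99 - $162.90 + $2.66 = $1.75
HPR = $1.75 / $162.90 = 0.0107

0.0107


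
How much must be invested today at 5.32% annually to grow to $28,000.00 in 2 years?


Formula: PV = FV / (1 + r)^n
Substituting: PV = $28,000.00 / (1 + 0.0532)^2
Discount factor: (1.0532)^2 = 1.10923
PV = $28,000.00 / 1.10923 = $25,242.73

$25,242.73


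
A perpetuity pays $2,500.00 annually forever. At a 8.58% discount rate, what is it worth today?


Formula: PV = C / r
Substituting: PV = $2,500.00 / 0.0858
PV = $29,137.53

$29,137.53


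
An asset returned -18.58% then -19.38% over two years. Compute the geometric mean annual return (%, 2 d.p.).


Formula: Geometric mean = ((1+r1)*(1+r2))^(1/2) - 1
Product: (1 + -0.1858) * (1 + -0.1938) = 0.8142 * 0.8062 = 0.656408
Square root: 0.656408^0.5 = 0.81019
Geometric mean = 0.81019 - 1 = -0.18981
As percentage: -18.98%

-18.98%


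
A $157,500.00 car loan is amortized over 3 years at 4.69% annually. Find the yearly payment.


Formula: PMT = PV * r / (1 - (1+r)^(-n))
Denominator: 1 - (1 + 0.0469)^(-3) = 0.128466
Numerator: $157,500.00 * 0.0469 = 7386.75
PMT = 7386.75 / 0.128466 = $57,499.71

$57,499.71


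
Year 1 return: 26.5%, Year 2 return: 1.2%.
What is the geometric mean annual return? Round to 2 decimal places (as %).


Formula: Geometric mean = ((1+r1)*(1+r2))^(1/2) - 1
Product: (1 + 0.265) * (1 + 0.012) = 1.265 * 1.012 = 1.28018
Square root: 1.28018^0.5 = 1.13145
Geometric mean = 1.13145 - 1 = 0.13145
As percentage: 13.15%

13.15%
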